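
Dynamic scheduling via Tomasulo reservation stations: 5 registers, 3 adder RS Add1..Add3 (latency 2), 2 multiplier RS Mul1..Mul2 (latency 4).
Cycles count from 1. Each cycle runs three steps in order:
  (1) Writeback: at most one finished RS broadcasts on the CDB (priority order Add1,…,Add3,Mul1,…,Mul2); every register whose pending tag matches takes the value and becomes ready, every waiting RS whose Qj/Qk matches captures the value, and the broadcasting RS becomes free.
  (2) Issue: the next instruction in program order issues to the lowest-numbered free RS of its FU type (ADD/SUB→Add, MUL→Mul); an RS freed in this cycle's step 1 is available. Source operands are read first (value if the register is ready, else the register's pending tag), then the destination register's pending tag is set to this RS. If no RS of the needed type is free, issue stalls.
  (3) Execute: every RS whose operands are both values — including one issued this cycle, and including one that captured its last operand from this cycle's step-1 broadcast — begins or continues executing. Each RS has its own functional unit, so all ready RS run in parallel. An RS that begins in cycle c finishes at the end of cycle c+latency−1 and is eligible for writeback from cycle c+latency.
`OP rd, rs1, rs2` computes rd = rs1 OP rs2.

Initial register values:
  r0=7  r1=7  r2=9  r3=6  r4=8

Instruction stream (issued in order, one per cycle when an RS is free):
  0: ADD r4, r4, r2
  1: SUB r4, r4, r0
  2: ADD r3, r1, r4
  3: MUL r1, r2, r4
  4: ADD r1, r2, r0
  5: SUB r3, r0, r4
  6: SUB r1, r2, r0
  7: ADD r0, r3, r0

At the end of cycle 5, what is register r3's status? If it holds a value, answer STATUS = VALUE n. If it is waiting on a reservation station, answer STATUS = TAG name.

c1: issue ADD r4<-Add1 | r0:7,r1:7,r2:9,r3:6,r4:Add1
c2: issue SUB r4<-Add2 | r0:7,r1:7,r2:9,r3:6,r4:Add2
c3: CDB Add1=17; issue ADD r3<-Add1 | r0:7,r1:7,r2:9,r3:Add1,r4:Add2
c4: issue MUL r1<-Mul1 | r0:7,r1:Mul1,r2:9,r3:Add1,r4:Add2
c5: CDB Add2=10; issue ADD r1<-Add2 | r0:7,r1:Add2,r2:9,r3:Add1,r4:10

STATUS = TAG Add1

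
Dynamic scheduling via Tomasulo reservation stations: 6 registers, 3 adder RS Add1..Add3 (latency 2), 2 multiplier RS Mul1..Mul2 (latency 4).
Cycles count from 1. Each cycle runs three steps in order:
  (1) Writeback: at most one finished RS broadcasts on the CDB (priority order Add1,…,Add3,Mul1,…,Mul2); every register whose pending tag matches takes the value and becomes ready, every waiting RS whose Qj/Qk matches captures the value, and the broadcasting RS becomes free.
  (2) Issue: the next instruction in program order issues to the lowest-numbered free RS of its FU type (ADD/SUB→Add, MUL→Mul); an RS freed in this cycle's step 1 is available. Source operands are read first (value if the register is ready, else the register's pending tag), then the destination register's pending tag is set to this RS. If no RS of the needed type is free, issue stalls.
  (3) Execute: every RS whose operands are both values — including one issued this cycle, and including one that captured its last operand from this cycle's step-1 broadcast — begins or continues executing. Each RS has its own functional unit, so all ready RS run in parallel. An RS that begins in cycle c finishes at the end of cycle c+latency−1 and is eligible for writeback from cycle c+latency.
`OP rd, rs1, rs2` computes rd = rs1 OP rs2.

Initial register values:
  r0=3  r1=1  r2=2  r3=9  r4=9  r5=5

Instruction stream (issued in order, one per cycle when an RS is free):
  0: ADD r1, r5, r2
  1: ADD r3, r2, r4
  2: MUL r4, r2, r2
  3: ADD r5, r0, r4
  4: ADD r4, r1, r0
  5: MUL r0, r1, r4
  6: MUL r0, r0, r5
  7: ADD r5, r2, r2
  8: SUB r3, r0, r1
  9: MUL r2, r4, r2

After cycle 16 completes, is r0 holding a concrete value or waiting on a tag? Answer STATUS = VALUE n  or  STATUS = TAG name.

STATUS = VALUE 490

c1: issue ADD r1<-Add1 | r0:3,r1:Add1,r2:2,r3:9,r4:9,r5:5
c2: issue ADD r3<-Add2 | r0:3,r1:Add1,r2:2,r3:Add2,r4:9,r5:5
c3: CDB Add1=7; issue MUL r4<-Mul1 | r0:3,r1:7,r2:2,r3:Add2,r4:Mul1,r5:5
c4: CDB Add2=11; issue ADD r5<-Add1 | r0:3,r1:7,r2:2,r3:11,r4:Mul1,r5:Add1
c5: issue ADD r4<-Add2 | r0:3,r1:7,r2:2,r3:11,r4:Add2,r5:Add1
c6: issue MUL r0<-Mul2 | r0:Mul2,r1:7,r2:2,r3:11,r4:Add2,r5:Add1
c7: CDB Add2=10; stall | r0:Mul2,r1:7,r2:2,r3:11,r4:10,r5:Add1
c8: CDB Mul1=4; issue MUL r0<-Mul1 | r0:Mul1,r1:7,r2:2,r3:11,r4:10,r5:Add1
c9: issue ADD r5<-Add2 | r0:Mul1,r1:7,r2:2,r3:11,r4:10,r5:Add2
c10: CDB Add1=7; issue SUB r3<-Add1 | r0:Mul1,r1:7,r2:2,r3:Add1,r4:10,r5:Add2
c11: CDB Add2=4; stall | r0:Mul1,r1:7,r2:2,r3:Add1,r4:10,r5:4
c12: CDB Mul2=70; issue MUL r2<-Mul2 | r0:Mul1,r1:7,r2:Mul2,r3:Add1,r4:10,r5:4
c13: - | r0:Mul1,r1:7,r2:Mul2,r3:Add1,r4:10,r5:4
c14: - | r0:Mul1,r1:7,r2:Mul2,r3:Add1,r4:10,r5:4
c15: - | r0:Mul1,r1:7,r2:Mul2,r3:Add1,r4:10,r5:4
c16: CDB Mul1=490 | r0:490,r1:7,r2:Mul2,r3:Add1,r4:10,r5:4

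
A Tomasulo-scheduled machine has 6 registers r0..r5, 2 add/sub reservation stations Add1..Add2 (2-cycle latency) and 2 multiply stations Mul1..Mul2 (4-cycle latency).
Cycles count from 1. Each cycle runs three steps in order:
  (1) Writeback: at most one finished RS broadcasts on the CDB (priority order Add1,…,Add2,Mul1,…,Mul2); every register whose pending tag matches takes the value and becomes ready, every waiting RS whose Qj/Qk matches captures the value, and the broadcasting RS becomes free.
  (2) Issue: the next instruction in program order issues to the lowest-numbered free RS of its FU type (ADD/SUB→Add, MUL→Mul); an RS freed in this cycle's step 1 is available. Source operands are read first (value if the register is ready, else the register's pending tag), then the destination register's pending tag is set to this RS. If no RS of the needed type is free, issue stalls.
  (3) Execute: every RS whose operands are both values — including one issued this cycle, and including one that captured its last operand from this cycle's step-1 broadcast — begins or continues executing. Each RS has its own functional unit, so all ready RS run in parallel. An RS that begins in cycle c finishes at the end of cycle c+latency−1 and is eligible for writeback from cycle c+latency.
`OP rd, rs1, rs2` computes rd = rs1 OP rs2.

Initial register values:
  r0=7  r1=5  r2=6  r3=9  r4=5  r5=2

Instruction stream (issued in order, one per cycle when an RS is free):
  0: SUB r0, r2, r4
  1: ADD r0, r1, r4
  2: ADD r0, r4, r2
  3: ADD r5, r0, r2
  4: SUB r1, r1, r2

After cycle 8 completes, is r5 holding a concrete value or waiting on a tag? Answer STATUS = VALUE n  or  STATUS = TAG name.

STATUS = VALUE 17

  c1: issue SUB r0<-Add1  regs: r0:Add1,r1:5,r2:6,r3:9,r4:5,r5:2
  c2: issue ADD r0<-Add2  regs: r0:Add2,r1:5,r2:6,r3:9,r4:5,r5:2
  c3: CDB Add1=1; issue ADD r0<-Add1  regs: r0:Add1,r1:5,r2:6,r3:9,r4:5,r5:2
  c4: CDB Add2=10; issue ADD r5<-Add2  regs: r0:Add1,r1:5,r2:6,r3:9,r4:5,r5:Add2
  c5: CDB Add1=11; issue SUB r1<-Add1  regs: r0:11,r1:Add1,r2:6,r3:9,r4:5,r5:Add2
  c6: -  regs: r0:11,r1:Add1,r2:6,r3:9,r4:5,r5:Add2
  c7: CDB Add1=-1  regs: r0:11,r1:-1,r2:6,r3:9,r4:5,r5:Add2
  c8: CDB Add2=17  regs: r0:11,r1:-1,r2:6,r3:9,r4:5,r5:17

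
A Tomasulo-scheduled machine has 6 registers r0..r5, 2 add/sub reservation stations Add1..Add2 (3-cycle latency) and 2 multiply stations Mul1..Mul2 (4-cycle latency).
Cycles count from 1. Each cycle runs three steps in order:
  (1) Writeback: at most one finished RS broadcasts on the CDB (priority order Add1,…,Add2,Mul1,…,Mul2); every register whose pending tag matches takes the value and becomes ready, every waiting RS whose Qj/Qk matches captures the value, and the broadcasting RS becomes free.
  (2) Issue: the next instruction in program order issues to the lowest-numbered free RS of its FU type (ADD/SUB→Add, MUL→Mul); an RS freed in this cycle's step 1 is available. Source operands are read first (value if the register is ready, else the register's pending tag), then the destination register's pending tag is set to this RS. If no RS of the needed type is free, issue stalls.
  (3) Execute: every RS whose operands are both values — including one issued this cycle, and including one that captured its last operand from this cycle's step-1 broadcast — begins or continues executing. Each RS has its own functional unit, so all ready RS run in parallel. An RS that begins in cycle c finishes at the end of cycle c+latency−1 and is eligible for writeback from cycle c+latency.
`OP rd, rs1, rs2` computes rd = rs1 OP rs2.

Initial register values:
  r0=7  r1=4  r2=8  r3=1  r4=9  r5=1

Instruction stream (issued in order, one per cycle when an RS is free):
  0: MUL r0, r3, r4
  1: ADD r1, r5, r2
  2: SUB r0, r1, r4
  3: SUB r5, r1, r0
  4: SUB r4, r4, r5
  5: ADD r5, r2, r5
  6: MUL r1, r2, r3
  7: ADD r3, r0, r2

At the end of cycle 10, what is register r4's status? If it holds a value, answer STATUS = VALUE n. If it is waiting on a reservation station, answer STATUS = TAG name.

c1: issue MUL r0<-Mul1 | r0:Mul1,r1:4,r2:8,r3:1,r4:9,r5:1
c2: issue ADD r1<-Add1 | r0:Mul1,r1:Add1,r2:8,r3:1,r4:9,r5:1
c3: issue SUB r0<-Add2 | r0:Add2,r1:Add1,r2:8,r3:1,r4:9,r5:1
c4: stall | r0:Add2,r1:Add1,r2:8,r3:1,r4:9,r5:1
c5: CDB Add1=9; issue SUB r5<-Add1 | r0:Add2,r1:9,r2:8,r3:1,r4:9,r5:Add1
c6: CDB Mul1=9; stall | r0:Add2,r1:9,r2:8,r3:1,r4:9,r5:Add1
c7: stall | r0:Add2,r1:9,r2:8,r3:1,r4:9,r5:Add1
c8: CDB Add2=0; issue SUB r4<-Add2 | r0:0,r1:9,r2:8,r3:1,r4:Add2,r5:Add1
c9: stall | r0:0,r1:9,r2:8,r3:1,r4:Add2,r5:Add1
c10: stall | r0:0,r1:9,r2:8,r3:1,r4:Add2,r5:Add1

STATUS = TAG Add2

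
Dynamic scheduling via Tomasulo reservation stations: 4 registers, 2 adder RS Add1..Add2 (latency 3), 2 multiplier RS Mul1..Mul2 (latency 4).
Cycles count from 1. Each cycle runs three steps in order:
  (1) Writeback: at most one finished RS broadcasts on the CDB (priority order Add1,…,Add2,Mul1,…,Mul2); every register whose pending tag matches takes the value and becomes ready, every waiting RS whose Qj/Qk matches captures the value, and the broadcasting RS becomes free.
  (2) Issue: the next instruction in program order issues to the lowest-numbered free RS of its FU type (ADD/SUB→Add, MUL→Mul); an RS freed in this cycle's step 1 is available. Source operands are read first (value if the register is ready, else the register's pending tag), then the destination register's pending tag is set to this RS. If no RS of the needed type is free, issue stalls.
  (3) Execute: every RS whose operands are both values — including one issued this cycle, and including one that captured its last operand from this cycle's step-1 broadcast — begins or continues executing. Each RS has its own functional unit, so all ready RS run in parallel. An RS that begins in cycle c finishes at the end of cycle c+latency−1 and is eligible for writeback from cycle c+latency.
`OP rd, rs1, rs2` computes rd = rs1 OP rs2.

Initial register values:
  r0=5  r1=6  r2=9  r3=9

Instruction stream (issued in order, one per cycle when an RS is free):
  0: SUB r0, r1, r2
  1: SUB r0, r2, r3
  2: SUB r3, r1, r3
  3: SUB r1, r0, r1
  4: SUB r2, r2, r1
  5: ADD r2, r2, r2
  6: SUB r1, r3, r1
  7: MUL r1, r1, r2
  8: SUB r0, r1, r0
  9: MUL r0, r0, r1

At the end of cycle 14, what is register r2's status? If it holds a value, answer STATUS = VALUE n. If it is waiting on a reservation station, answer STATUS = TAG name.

STATUS = TAG Add2

cycle 1: issue SUB r0<-Add1 // r0:Add1,r1:6,r2:9,r3:9
cycle 2: issue SUB r0<-Add2 // r0:Add2,r1:6,r2:9,r3:9
cycle 3: stall // r0:Add2,r1:6,r2:9,r3:9
cycle 4: CDB Add1=-3; issue SUB r3<-Add1 // r0:Add2,r1:6,r2:9,r3:Add1
cycle 5: CDB Add2=0; issue SUB r1<-Add2 // r0:0,r1:Add2,r2:9,r3:Add1
cycle 6: stall // r0:0,r1:Add2,r2:9,r3:Add1
cycle 7: CDB Add1=-3; issue SUB r2<-Add1 // r0:0,r1:Add2,r2:Add1,r3:-3
cycle 8: CDB Add2=-6; issue ADD r2<-Add2 // r0:0,r1:-6,r2:Add2,r3:-3
cycle 9: stall // r0:0,r1:-6,r2:Add2,r3:-3
cycle 10: stall // r0:0,r1:-6,r2:Add2,r3:-3
cycle 11: CDB Add1=15; issue SUB r1<-Add1 // r0:0,r1:Add1,r2:Add2,r3:-3
cycle 12: issue MUL r1<-Mul1 // r0:0,r1:Mul1,r2:Add2,r3:-3
cycle 13: stall // r0:0,r1:Mul1,r2:Add2,r3:-3
cycle 14: CDB Add1=3; issue SUB r0<-Add1 // r0:Add1,r1:Mul1,r2:Add2,r3:-3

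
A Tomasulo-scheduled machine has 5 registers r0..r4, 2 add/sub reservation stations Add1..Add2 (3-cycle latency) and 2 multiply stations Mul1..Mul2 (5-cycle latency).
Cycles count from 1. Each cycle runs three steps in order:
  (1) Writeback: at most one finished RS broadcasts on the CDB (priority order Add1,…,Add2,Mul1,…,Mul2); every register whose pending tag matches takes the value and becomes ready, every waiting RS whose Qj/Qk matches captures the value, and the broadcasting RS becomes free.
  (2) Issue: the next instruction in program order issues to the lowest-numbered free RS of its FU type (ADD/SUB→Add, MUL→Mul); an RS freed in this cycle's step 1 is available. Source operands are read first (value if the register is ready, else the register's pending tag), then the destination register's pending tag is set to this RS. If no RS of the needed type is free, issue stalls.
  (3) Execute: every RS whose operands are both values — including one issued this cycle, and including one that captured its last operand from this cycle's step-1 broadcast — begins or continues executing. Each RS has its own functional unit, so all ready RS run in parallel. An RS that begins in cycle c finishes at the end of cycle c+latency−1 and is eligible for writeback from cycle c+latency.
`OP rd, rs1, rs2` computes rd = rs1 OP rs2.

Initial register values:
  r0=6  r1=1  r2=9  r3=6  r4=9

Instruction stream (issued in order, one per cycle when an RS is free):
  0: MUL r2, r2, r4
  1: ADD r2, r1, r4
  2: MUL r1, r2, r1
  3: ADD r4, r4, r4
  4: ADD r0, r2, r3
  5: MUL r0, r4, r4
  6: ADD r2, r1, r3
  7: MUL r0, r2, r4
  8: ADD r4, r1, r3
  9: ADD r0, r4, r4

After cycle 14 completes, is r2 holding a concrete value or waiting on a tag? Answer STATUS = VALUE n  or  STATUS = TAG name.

c1: issue MUL r2<-Mul1 | r0:6,r1:1,r2:Mul1,r3:6,r4:9
c2: issue ADD r2<-Add1 | r0:6,r1:1,r2:Add1,r3:6,r4:9
c3: issue MUL r1<-Mul2 | r0:6,r1:Mul2,r2:Add1,r3:6,r4:9
c4: issue ADD r4<-Add2 | r0:6,r1:Mul2,r2:Add1,r3:6,r4:Add2
c5: CDB Add1=10; issue ADD r0<-Add1 | r0:Add1,r1:Mul2,r2:10,r3:6,r4:Add2
c6: CDB Mul1=81; issue MUL r0<-Mul1 | r0:Mul1,r1:Mul2,r2:10,r3:6,r4:Add2
c7: CDB Add2=18; issue ADD r2<-Add2 | r0:Mul1,r1:Mul2,r2:Add2,r3:6,r4:18
c8: CDB Add1=16; stall | r0:Mul1,r1:Mul2,r2:Add2,r3:6,r4:18
c9: stall | r0:Mul1,r1:Mul2,r2:Add2,r3:6,r4:18
c10: CDB Mul2=10; issue MUL r0<-Mul2 | r0:Mul2,r1:10,r2:Add2,r3:6,r4:18
c11: issue ADD r4<-Add1 | r0:Mul2,r1:10,r2:Add2,r3:6,r4:Add1
c12: CDB Mul1=324; stall | r0:Mul2,r1:10,r2:Add2,r3:6,r4:Add1
c13: CDB Add2=16; issue ADD r0<-Add2 | r0:Add2,r1:10,r2:16,r3:6,r4:Add1
c14: CDB Add1=16 | r0:Add2,r1:10,r2:16,r3:6,r4:16

STATUS = VALUE 16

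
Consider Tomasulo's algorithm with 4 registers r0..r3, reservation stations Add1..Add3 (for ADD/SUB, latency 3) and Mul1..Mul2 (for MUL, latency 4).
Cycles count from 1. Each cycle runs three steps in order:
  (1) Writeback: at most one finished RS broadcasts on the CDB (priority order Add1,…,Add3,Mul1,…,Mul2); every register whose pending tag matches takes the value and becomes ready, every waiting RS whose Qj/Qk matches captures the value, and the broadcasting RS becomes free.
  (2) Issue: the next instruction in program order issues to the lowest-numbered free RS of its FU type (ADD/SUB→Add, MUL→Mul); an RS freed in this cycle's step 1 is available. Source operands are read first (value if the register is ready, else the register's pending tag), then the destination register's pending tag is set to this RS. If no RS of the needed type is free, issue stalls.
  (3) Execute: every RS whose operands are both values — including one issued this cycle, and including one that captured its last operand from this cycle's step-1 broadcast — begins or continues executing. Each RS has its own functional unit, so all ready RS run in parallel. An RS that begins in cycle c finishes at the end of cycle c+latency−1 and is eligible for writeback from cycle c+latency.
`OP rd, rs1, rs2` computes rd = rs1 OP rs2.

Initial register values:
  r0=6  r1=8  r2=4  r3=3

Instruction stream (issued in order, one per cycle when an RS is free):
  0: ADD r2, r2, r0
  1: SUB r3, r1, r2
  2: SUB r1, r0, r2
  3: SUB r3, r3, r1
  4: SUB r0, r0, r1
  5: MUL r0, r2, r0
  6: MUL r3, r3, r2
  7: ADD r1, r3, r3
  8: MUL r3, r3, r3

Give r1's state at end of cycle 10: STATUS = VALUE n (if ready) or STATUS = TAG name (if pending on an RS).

STATUS = TAG Add3

cycle 1: issue ADD r2<-Add1 // r0:6,r1:8,r2:Add1,r3:3
cycle 2: issue SUB r3<-Add2 // r0:6,r1:8,r2:Add1,r3:Add2
cycle 3: issue SUB r1<-Add3 // r0:6,r1:Add3,r2:Add1,r3:Add2
cycle 4: CDB Add1=10; issue SUB r3<-Add1 // r0:6,r1:Add3,r2:10,r3:Add1
cycle 5: stall // r0:6,r1:Add3,r2:10,r3:Add1
cycle 6: stall // r0:6,r1:Add3,r2:10,r3:Add1
cycle 7: CDB Add2=-2; issue SUB r0<-Add2 // r0:Add2,r1:Add3,r2:10,r3:Add1
cycle 8: CDB Add3=-4; issue MUL r0<-Mul1 // r0:Mul1,r1:-4,r2:10,r3:Add1
cycle 9: issue MUL r3<-Mul2 // r0:Mul1,r1:-4,r2:10,r3:Mul2
cycle 10: issue ADD r1<-Add3 // r0:Mul1,r1:Add3,r2:10,r3:Mul2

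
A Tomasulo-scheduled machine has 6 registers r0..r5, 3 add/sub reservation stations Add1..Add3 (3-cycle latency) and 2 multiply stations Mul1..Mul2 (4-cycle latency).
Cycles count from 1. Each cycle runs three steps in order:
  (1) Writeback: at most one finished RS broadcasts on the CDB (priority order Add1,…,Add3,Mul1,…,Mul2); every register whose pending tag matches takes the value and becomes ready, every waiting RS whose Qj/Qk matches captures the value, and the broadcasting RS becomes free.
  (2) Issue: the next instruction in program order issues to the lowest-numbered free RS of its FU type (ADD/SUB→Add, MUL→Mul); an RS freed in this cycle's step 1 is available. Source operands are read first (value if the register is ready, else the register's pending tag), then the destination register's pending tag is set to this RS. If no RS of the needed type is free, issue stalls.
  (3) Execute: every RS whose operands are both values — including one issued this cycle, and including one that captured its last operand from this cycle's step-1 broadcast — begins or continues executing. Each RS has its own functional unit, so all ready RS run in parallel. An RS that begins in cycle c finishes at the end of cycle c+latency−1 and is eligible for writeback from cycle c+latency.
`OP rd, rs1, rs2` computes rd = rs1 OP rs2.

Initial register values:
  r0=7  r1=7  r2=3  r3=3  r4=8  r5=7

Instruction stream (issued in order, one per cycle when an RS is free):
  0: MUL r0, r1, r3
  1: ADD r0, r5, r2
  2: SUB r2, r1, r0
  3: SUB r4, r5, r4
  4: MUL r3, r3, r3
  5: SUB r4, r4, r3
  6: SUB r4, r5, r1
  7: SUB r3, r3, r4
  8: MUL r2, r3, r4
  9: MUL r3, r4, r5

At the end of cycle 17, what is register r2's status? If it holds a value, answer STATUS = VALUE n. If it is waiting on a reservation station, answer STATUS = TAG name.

cycle 1: issue MUL r0<-Mul1 // r0:Mul1,r1:7,r2:3,r3:3,r4:8,r5:7
cycle 2: issue ADD r0<-Add1 // r0:Add1,r1:7,r2:3,r3:3,r4:8,r5:7
cycle 3: issue SUB r2<-Add2 // r0:Add1,r1:7,r2:Add2,r3:3,r4:8,r5:7
cycle 4: issue SUB r4<-Add3 // r0:Add1,r1:7,r2:Add2,r3:3,r4:Add3,r5:7
cycle 5: CDB Add1=10; issue MUL r3<-Mul2 // r0:10,r1:7,r2:Add2,r3:Mul2,r4:Add3,r5:7
cycle 6: CDB Mul1=21; issue SUB r4<-Add1 // r0:10,r1:7,r2:Add2,r3:Mul2,r4:Add1,r5:7
cycle 7: CDB Add3=-1; issue SUB r4<-Add3 // r0:10,r1:7,r2:Add2,r3:Mul2,r4:Add3,r5:7
cycle 8: CDB Add2=-3; issue SUB r3<-Add2 // r0:10,r1:7,r2:-3,r3:Add2,r4:Add3,r5:7
cycle 9: CDB Mul2=9; issue MUL r2<-Mul1 // r0:10,r1:7,r2:Mul1,r3:Add2,r4:Add3,r5:7
cycle 10: CDB Add3=0; issue MUL r3<-Mul2 // r0:10,r1:7,r2:Mul1,r3:Mul2,r4:0,r5:7
cycle 11: - // r0:10,r1:7,r2:Mul1,r3:Mul2,r4:0,r5:7
cycle 12: CDB Add1=-10 // r0:10,r1:7,r2:Mul1,r3:Mul2,r4:0,r5:7
cycle 13: CDB Add2=9 // r0:10,r1:7,r2:Mul1,r3:Mul2,r4:0,r5:7
cycle 14: CDB Mul2=0 // r0:10,r1:7,r2:Mul1,r3:0,r4:0,r5:7
cycle 15: - // r0:10,r1:7,r2:Mul1,r3:0,r4:0,r5:7
cycle 16: - // r0:10,r1:7,r2:Mul1,r3:0,r4:0,r5:7
cycle 17: CDB Mul1=0 // r0:10,r1:7,r2:0,r3:0,r4:0,r5:7

STATUS = VALUE 0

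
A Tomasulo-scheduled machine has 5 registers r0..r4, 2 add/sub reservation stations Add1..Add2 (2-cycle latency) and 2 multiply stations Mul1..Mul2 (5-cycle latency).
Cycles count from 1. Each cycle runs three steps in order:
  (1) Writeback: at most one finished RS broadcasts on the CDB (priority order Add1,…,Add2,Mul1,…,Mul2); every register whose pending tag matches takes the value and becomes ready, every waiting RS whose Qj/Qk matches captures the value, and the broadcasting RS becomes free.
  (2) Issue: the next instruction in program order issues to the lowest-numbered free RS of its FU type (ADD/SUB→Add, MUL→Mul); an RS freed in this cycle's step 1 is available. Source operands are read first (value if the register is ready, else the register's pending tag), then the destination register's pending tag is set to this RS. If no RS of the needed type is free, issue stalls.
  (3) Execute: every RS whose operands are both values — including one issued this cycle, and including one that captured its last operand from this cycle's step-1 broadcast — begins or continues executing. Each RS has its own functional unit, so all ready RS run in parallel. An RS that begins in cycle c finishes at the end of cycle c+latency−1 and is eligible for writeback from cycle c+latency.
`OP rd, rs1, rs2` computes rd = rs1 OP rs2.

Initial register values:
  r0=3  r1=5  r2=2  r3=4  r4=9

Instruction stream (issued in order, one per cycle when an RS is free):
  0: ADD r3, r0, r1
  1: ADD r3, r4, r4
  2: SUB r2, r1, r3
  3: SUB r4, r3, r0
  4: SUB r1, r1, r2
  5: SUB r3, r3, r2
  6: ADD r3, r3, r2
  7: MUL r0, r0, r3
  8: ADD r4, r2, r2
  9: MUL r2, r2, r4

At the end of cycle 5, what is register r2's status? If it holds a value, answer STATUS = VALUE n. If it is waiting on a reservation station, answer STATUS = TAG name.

cycle 1: issue ADD r3<-Add1 // r0:3,r1:5,r2:2,r3:Add1,r4:9
cycle 2: issue ADD r3<-Add2 // r0:3,r1:5,r2:2,r3:Add2,r4:9
cycle 3: CDB Add1=8; issue SUB r2<-Add1 // r0:3,r1:5,r2:Add1,r3:Add2,r4:9
cycle 4: CDB Add2=18; issue SUB r4<-Add2 // r0:3,r1:5,r2:Add1,r3:18,r4:Add2
cycle 5: stall // r0:3,r1:5,r2:Add1,r3:18,r4:Add2

STATUS = TAG Add1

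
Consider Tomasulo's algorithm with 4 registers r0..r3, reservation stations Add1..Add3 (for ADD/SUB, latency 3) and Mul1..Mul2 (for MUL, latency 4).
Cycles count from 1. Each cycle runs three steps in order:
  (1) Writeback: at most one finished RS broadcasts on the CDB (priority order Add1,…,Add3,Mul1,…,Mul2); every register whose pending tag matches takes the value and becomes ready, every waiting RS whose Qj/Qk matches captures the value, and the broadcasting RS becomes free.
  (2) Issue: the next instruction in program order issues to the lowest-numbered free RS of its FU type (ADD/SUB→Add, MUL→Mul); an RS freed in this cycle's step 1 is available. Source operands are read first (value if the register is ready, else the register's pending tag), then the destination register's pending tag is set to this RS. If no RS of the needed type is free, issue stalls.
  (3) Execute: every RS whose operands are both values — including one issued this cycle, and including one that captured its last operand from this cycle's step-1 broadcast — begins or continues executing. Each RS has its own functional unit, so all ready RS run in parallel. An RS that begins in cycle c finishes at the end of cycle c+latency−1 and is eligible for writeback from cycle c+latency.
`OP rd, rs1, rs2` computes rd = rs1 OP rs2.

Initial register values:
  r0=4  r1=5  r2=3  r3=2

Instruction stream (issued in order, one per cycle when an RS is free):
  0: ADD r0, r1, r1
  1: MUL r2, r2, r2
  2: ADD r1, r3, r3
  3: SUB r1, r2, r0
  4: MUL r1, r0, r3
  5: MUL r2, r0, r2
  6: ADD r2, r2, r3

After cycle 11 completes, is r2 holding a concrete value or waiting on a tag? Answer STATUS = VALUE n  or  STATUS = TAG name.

STATUS = TAG Add2

  c1: issue ADD r0<-Add1  regs: r0:Add1,r1:5,r2:3,r3:2
  c2: issue MUL r2<-Mul1  regs: r0:Add1,r1:5,r2:Mul1,r3:2
  c3: issue ADD r1<-Add2  regs: r0:Add1,r1:Add2,r2:Mul1,r3:2
  c4: CDB Add1=10; issue SUB r1<-Add1  regs: r0:10,r1:Add1,r2:Mul1,r3:2
  c5: issue MUL r1<-Mul2  regs: r0:10,r1:Mul2,r2:Mul1,r3:2
  c6: CDB Add2=4; stall  regs: r0:10,r1:Mul2,r2:Mul1,r3:2
  c7: CDB Mul1=9; issue MUL r2<-Mul1  regs: r0:10,r1:Mul2,r2:Mul1,r3:2
  c8: issue ADD r2<-Add2  regs: r0:10,r1:Mul2,r2:Add2,r3:2
  c9: CDB Mul2=20  regs: r0:10,r1:20,r2:Add2,r3:2
  c10: CDB Add1=-1  regs: r0:10,r1:20,r2:Add2,r3:2
  c11: CDB Mul1=90  regs: r0:10,r1:20,r2:Add2,r3:2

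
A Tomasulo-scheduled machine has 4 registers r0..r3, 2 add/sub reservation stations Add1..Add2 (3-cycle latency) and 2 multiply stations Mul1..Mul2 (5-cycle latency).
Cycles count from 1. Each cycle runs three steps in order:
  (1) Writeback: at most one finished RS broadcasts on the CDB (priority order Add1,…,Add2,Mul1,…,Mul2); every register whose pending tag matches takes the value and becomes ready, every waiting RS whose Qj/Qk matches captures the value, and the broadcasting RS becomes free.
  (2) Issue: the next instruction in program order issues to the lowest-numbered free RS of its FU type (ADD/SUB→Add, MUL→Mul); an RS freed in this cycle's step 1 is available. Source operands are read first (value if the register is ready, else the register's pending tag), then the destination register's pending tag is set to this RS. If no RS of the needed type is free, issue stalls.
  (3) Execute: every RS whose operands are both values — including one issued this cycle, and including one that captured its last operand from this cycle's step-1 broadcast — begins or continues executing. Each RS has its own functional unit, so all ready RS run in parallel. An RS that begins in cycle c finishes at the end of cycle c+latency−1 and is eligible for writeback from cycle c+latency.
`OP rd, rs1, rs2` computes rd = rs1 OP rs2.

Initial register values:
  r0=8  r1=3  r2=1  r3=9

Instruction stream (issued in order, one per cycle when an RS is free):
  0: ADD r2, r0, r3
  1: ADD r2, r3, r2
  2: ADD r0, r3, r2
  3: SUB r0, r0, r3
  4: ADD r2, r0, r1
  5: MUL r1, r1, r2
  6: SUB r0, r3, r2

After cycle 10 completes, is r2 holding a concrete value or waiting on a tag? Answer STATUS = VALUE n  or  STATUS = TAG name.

STATUS = TAG Add1

  c1: issue ADD r2<-Add1  regs: r0:8,r1:3,r2:Add1,r3:9
  c2: issue ADD r2<-Add2  regs: r0:8,r1:3,r2:Add2,r3:9
  c3: stall  regs: r0:8,r1:3,r2:Add2,r3:9
  c4: CDB Add1=17; issue ADD r0<-Add1  regs: r0:Add1,r1:3,r2:Add2,r3:9
  c5: stall  regs: r0:Add1,r1:3,r2:Add2,r3:9
  c6: stall  regs: r0:Add1,r1:3,r2:Add2,r3:9
  c7: CDB Add2=26; issue SUB r0<-Add2  regs: r0:Add2,r1:3,r2:26,r3:9
  c8: stall  regs: r0:Add2,r1:3,r2:26,r3:9
  c9: stall  regs: r0:Add2,r1:3,r2:26,r3:9
  c10: CDB Add1=35; issue ADD r2<-Add1  regs: r0:Add2,r1:3,r2:Add1,r3:9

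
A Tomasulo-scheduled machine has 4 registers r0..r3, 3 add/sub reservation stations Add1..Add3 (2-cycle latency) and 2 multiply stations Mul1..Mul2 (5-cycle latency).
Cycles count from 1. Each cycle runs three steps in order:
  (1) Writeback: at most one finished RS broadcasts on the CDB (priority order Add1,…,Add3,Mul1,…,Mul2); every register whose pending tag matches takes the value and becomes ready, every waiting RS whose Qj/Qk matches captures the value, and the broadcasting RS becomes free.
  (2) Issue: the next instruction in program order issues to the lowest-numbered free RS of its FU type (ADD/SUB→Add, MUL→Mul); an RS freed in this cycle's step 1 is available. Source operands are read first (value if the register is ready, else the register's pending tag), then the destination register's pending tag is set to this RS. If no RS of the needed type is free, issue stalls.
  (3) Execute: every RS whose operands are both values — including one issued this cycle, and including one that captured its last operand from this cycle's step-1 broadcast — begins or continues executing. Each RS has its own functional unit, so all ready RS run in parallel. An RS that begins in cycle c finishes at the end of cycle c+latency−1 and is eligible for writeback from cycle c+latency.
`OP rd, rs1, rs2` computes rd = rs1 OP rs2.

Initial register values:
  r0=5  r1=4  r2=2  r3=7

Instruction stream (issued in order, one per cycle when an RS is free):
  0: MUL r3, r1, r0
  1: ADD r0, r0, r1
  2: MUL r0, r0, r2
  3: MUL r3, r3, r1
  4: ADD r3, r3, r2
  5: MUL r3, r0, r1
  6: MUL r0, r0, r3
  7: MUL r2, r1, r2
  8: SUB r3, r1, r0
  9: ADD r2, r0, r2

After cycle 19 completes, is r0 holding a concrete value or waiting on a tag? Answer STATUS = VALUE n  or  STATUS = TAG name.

c1: issue MUL r3<-Mul1 | r0:5,r1:4,r2:2,r3:Mul1
c2: issue ADD r0<-Add1 | r0:Add1,r1:4,r2:2,r3:Mul1
c3: issue MUL r0<-Mul2 | r0:Mul2,r1:4,r2:2,r3:Mul1
c4: CDB Add1=9; stall | r0:Mul2,r1:4,r2:2,r3:Mul1
c5: stall | r0:Mul2,r1:4,r2:2,r3:Mul1
c6: CDB Mul1=20; issue MUL r3<-Mul1 | r0:Mul2,r1:4,r2:2,r3:Mul1
c7: issue ADD r3<-Add1 | r0:Mul2,r1:4,r2:2,r3:Add1
c8: stall | r0:Mul2,r1:4,r2:2,r3:Add1
c9: CDB Mul2=18; issue MUL r3<-Mul2 | r0:18,r1:4,r2:2,r3:Mul2
c10: stall | r0:18,r1:4,r2:2,r3:Mul2
c11: CDB Mul1=80; issue MUL r0<-Mul1 | r0:Mul1,r1:4,r2:2,r3:Mul2
c12: stall | r0:Mul1,r1:4,r2:2,r3:Mul2
c13: CDB Add1=82; stall | r0:Mul1,r1:4,r2:2,r3:Mul2
c14: CDB Mul2=72; issue MUL r2<-Mul2 | r0:Mul1,r1:4,r2:Mul2,r3:72
c15: issue SUB r3<-Add1 | r0:Mul1,r1:4,r2:Mul2,r3:Add1
c16: issue ADD r2<-Add2 | r0:Mul1,r1:4,r2:Add2,r3:Add1
c17: - | r0:Mul1,r1:4,r2:Add2,r3:Add1
c18: - | r0:Mul1,r1:4,r2:Add2,r3:Add1
c19: CDB Mul1=1296 | r0:1296,r1:4,r2:Add2,r3:Add1

STATUS = VALUE 1296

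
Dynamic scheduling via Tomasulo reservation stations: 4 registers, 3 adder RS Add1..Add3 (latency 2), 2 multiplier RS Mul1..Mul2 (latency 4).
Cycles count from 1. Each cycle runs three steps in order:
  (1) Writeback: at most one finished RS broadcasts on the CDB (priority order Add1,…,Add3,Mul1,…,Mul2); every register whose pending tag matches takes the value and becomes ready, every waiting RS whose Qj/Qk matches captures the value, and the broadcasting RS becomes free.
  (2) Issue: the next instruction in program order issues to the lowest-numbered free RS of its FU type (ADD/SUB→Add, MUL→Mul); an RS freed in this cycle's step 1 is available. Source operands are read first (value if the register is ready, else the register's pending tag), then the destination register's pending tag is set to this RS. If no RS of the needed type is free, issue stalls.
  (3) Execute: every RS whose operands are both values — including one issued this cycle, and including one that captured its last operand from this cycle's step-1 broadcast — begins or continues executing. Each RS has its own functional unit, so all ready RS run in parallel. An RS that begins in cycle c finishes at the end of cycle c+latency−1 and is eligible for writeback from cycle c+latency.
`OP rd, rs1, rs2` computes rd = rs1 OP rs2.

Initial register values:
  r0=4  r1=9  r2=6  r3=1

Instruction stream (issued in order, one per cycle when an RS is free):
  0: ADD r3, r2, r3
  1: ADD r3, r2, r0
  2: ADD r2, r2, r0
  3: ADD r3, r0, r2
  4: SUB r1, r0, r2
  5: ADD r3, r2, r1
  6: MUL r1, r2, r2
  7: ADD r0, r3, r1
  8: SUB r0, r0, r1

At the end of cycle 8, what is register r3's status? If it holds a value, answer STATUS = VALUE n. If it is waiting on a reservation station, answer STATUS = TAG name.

STATUS = TAG Add3

c1: issue ADD r3<-Add1 | r0:4,r1:9,r2:6,r3:Add1
c2: issue ADD r3<-Add2 | r0:4,r1:9,r2:6,r3:Add2
c3: CDB Add1=7; issue ADD r2<-Add1 | r0:4,r1:9,r2:Add1,r3:Add2
c4: CDB Add2=10; issue ADD r3<-Add2 | r0:4,r1:9,r2:Add1,r3:Add2
c5: CDB Add1=10; issue SUB r1<-Add1 | r0:4,r1:Add1,r2:10,r3:Add2
c6: issue ADD r3<-Add3 | r0:4,r1:Add1,r2:10,r3:Add3
c7: CDB Add1=-6; issue MUL r1<-Mul1 | r0:4,r1:Mul1,r2:10,r3:Add3
c8: CDB Add2=14; issue ADD r0<-Add1 | r0:Add1,r1:Mul1,r2:10,r3:Add3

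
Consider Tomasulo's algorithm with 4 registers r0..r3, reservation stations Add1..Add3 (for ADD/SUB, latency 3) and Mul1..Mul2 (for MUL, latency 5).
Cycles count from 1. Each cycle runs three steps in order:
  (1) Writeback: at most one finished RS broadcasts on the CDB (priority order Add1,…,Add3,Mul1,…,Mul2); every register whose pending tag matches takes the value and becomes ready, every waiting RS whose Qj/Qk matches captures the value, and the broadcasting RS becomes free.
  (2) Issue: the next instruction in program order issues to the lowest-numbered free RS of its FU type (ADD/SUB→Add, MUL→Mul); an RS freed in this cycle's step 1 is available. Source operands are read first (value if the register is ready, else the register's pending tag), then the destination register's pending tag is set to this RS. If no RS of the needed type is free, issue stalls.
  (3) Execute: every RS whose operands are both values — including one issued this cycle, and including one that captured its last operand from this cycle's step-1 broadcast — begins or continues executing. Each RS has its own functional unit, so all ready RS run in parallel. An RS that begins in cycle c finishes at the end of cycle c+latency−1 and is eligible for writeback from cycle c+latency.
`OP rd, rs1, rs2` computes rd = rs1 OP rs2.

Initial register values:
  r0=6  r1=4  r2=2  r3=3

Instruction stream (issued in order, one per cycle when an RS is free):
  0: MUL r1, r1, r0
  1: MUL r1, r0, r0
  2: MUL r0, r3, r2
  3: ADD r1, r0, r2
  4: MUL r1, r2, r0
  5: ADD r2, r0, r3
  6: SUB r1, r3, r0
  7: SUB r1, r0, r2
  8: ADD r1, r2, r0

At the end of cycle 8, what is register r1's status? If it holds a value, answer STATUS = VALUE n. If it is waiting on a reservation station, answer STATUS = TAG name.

cycle 1: issue MUL r1<-Mul1 // r0:6,r1:Mul1,r2:2,r3:3
cycle 2: issue MUL r1<-Mul2 // r0:6,r1:Mul2,r2:2,r3:3
cycle 3: stall // r0:6,r1:Mul2,r2:2,r3:3
cycle 4: stall // r0:6,r1:Mul2,r2:2,r3:3
cycle 5: stall // r0:6,r1:Mul2,r2:2,r3:3
cycle 6: CDB Mul1=24; issue MUL r0<-Mul1 // r0:Mul1,r1:Mul2,r2:2,r3:3
cycle 7: CDB Mul2=36; issue ADD r1<-Add1 // r0:Mul1,r1:Add1,r2:2,r3:3
cycle 8: issue MUL r1<-Mul2 // r0:Mul1,r1:Mul2,r2:2,r3:3

STATUS = TAG Mul2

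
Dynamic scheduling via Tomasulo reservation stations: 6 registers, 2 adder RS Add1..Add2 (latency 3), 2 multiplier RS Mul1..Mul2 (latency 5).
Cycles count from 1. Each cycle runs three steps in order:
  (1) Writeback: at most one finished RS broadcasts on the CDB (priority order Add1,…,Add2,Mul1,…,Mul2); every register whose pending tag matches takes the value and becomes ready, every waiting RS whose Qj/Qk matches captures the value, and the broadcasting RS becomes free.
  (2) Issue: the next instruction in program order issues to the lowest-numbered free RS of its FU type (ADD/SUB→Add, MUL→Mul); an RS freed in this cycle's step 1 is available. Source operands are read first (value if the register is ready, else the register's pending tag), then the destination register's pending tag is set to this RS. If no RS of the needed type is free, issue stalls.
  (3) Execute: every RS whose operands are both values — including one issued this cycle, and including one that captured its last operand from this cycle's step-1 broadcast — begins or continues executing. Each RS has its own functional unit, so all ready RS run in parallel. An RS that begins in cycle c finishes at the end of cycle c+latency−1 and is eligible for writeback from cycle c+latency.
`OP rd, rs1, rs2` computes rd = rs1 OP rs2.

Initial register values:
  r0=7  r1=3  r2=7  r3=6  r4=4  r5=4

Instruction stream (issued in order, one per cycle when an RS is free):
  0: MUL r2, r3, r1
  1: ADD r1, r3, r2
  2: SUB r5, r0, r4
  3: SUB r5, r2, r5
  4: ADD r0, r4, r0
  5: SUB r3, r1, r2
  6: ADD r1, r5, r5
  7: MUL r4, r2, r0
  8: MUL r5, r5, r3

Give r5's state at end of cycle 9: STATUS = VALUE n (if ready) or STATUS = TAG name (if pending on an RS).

STATUS = TAG Add2

c1: issue MUL r2<-Mul1 | r0:7,r1:3,r2:Mul1,r3:6,r4:4,r5:4
c2: issue ADD r1<-Add1 | r0:7,r1:Add1,r2:Mul1,r3:6,r4:4,r5:4
c3: issue SUB r5<-Add2 | r0:7,r1:Add1,r2:Mul1,r3:6,r4:4,r5:Add2
c4: stall | r0:7,r1:Add1,r2:Mul1,r3:6,r4:4,r5:Add2
c5: stall | r0:7,r1:Add1,r2:Mul1,r3:6,r4:4,r5:Add2
c6: CDB Add2=3; issue SUB r5<-Add2 | r0:7,r1:Add1,r2:Mul1,r3:6,r4:4,r5:Add2
c7: CDB Mul1=18; stall | r0:7,r1:Add1,r2:18,r3:6,r4:4,r5:Add2
c8: stall | r0:7,r1:Add1,r2:18,r3:6,r4:4,r5:Add2
c9: stall | r0:7,r1:Add1,r2:18,r3:6,r4:4,r5:Add2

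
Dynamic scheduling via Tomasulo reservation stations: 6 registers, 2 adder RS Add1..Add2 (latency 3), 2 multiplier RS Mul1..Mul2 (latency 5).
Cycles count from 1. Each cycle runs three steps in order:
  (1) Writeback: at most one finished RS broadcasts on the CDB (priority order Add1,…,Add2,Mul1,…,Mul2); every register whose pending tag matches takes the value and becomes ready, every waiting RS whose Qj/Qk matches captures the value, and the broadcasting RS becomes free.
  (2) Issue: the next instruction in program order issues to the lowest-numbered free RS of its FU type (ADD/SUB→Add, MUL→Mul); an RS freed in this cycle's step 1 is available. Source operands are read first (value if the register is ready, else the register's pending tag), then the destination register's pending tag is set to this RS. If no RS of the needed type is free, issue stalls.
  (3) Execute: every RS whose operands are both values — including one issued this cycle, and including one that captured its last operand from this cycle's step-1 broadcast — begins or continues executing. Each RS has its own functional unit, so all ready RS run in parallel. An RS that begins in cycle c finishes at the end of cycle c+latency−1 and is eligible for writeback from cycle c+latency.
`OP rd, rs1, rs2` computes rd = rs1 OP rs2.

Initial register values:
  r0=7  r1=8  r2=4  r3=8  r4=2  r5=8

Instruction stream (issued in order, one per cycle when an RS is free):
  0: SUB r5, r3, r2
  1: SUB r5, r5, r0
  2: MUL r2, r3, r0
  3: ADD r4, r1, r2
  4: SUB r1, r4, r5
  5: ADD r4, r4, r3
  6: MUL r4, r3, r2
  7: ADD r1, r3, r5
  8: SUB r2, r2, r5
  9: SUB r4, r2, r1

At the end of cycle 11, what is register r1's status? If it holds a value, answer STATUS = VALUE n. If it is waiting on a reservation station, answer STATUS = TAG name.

c1: issue SUB r5<-Add1 | r0:7,r1:8,r2:4,r3:8,r4:2,r5:Add1
c2: issue SUB r5<-Add2 | r0:7,r1:8,r2:4,r3:8,r4:2,r5:Add2
c3: issue MUL r2<-Mul1 | r0:7,r1:8,r2:Mul1,r3:8,r4:2,r5:Add2
c4: CDB Add1=4; issue ADD r4<-Add1 | r0:7,r1:8,r2:Mul1,r3:8,r4:Add1,r5:Add2
c5: stall | r0:7,r1:8,r2:Mul1,r3:8,r4:Add1,r5:Add2
c6: stall | r0:7,r1:8,r2:Mul1,r3:8,r4:Add1,r5:Add2
c7: CDB Add2=-3; issue SUB r1<-Add2 | r0:7,r1:Add2,r2:Mul1,r3:8,r4:Add1,r5:-3
c8: CDB Mul1=56; stall | r0:7,r1:Add2,r2:56,r3:8,r4:Add1,r5:-3
c9: stall | r0:7,r1:Add2,r2:56,r3:8,r4:Add1,r5:-3
c10: stall | r0:7,r1:Add2,r2:56,r3:8,r4:Add1,r5:-3
c11: CDB Add1=64; issue ADD r4<-Add1 | r0:7,r1:Add2,r2:56,r3:8,r4:Add1,r5:-3

STATUS = TAG Add2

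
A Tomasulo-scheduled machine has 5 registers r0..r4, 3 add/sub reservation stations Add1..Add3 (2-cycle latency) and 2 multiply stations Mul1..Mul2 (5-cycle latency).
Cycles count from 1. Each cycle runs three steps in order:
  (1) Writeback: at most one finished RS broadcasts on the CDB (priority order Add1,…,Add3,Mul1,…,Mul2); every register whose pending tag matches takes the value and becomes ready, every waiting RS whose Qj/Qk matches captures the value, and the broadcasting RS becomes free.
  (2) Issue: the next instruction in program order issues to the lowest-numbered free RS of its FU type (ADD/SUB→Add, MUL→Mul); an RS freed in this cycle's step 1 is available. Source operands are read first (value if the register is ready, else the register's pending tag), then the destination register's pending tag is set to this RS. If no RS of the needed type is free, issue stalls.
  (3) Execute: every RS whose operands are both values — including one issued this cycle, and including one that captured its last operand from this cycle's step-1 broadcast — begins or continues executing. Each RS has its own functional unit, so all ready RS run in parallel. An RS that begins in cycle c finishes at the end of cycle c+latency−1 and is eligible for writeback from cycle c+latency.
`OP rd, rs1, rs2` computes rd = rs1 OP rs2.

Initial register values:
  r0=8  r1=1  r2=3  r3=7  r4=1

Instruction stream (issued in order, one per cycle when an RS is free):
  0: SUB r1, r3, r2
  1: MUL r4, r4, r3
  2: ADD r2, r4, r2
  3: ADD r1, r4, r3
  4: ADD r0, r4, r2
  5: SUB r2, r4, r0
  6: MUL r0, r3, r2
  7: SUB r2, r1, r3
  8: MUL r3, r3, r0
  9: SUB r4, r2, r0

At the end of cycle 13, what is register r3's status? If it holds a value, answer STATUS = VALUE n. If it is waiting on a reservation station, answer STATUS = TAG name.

STATUS = TAG Mul2

cycle 1: issue SUB r1<-Add1 // r0:8,r1:Add1,r2:3,r3:7,r4:1
cycle 2: issue MUL r4<-Mul1 // r0:8,r1:Add1,r2:3,r3:7,r4:Mul1
cycle 3: CDB Add1=4; issue ADD r2<-Add1 // r0:8,r1:4,r2:Add1,r3:7,r4:Mul1
cycle 4: issue ADD r1<-Add2 // r0:8,r1:Add2,r2:Add1,r3:7,r4:Mul1
cycle 5: issue ADD r0<-Add3 // r0:Add3,r1:Add2,r2:Add1,r3:7,r4:Mul1
cycle 6: stall // r0:Add3,r1:Add2,r2:Add1,r3:7,r4:Mul1
cycle 7: CDB Mul1=7; stall // r0:Add3,r1:Add2,r2:Add1,r3:7,r4:7
cycle 8: stall // r0:Add3,r1:Add2,r2:Add1,r3:7,r4:7
cycle 9: CDB Add1=10; issue SUB r2<-Add1 // r0:Add3,r1:Add2,r2:Add1,r3:7,r4:7
cycle 10: CDB Add2=14; issue MUL r0<-Mul1 // r0:Mul1,r1:14,r2:Add1,r3:7,r4:7
cycle 11: CDB Add3=17; issue SUB r2<-Add2 // r0:Mul1,r1:14,r2:Add2,r3:7,r4:7
cycle 12: issue MUL r3<-Mul2 // r0:Mul1,r1:14,r2:Add2,r3:Mul2,r4:7
cycle 13: CDB Add1=-10; issue SUB r4<-Add1 // r0:Mul1,r1:14,r2:Add2,r3:Mul2,r4:Add1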